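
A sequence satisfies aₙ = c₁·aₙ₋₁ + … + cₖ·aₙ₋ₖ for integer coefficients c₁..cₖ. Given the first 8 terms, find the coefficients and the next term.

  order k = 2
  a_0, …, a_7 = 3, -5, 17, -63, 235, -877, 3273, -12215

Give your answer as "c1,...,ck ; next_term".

  a_2 = -4·-5 + -1·3 = 17
  a_3 = -4·17 + -1·-5 = -63
  a_4 = -4·-63 + -1·17 = 235
  a_5 = -4·235 + -1·-63 = -877
  a_6 = -4·-877 + -1·235 = 3273
  a_7 = -4·3273 + -1·-877 = -12215
  a_8 = -4·-12215 + -1·3273 = 45587

-4,-1 ; 45587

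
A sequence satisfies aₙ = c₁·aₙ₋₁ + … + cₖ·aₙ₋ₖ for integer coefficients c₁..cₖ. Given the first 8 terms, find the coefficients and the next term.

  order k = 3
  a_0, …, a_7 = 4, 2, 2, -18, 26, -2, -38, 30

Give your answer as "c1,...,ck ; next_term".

-2,-3,-2 ; 58

  a_3 = -2·2 + -3·2 + -2·4 = -18
  a_4 = -2·-18 + -3·2 + -2·2 = 26
  a_5 = -2·26 + -3·-18 + -2·2 = -2
  a_6 = -2·-2 + -3·26 + -2·-18 = -38
  a_7 = -2·-38 + -3·-2 + -2·26 = 30
  a_8 = -2·30 + -3·-38 + -2·-2 = 58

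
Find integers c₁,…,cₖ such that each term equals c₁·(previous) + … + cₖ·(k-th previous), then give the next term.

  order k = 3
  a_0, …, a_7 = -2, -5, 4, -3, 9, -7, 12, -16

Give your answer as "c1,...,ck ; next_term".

0,1,-1 ; 19

  a_3 = 0·4 + 1·-5 + -1·-2 = -3
  a_4 = 0·-3 + 1·4 + -1·-5 = 9
  a_5 = 0·9 + 1·-3 + -1·4 = -7
  a_6 = 0·-7 + 1·9 + -1·-3 = 12
  a_7 = 0·12 + 1·-7 + -1·9 = -16
  a_8 = 0·-16 + 1·12 + -1·-7 = 19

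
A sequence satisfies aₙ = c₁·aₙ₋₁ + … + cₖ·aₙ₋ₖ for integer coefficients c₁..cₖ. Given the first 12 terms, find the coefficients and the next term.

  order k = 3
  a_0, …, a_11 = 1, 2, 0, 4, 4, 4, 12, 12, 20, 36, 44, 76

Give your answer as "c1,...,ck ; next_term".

0,1,2 ; 116

  a_3 = 0·0 + 1·2 + 2·1 = 4
  a_4 = 0·4 + 1·0 + 2·2 = 4
  a_5 = 0·4 + 1·4 + 2·0 = 4
  a_6 = 0·4 + 1·4 + 2·4 = 12
  a_7 = 0·12 + 1·4 + 2·4 = 12
  a_8 = 0·12 + 1·12 + 2·4 = 20
  a_9 = 0·20 + 1·12 + 2·12 = 36
  a_10 = 0·36 + 1·20 + 2·12 = 44
  a_11 = 0·44 + 1·36 + 2·20 = 76
  a_12 = 0·76 + 1·44 + 2·36 = 116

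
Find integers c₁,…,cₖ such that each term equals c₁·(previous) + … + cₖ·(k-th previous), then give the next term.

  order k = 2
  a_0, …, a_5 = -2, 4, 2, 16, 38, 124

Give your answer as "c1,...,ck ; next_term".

  a_2 = 2·4 + 3·-2 = 2
  a_3 = 2·2 + 3·4 = 16
  a_4 = 2·16 + 3·2 = 38
  a_5 = 2·38 + 3·16 = 124
  a_6 = 2·124 + 3·38 = 362

2,3 ; 362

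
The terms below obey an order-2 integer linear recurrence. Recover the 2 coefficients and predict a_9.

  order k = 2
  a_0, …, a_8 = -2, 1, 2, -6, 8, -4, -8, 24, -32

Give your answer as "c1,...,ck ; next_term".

-2,-2 ; 16

  a_2 = -2·1 + -2·-2 = 2
  a_3 = -2·2 + -2·1 = -6
  a_4 = -2·-6 + -2·2 = 8
  a_5 = -2·8 + -2·-6 = -4
  a_6 = -2·-4 + -2·8 = -8
  a_7 = -2·-8 + -2·-4 = 24
  a_8 = -2·24 + -2·-8 = -32
  a_9 = -2·-32 + -2·24 = 16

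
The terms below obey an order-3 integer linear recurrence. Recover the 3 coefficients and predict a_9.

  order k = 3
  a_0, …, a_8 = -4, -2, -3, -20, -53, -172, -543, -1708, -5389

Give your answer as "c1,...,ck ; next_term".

2,3,2 ; -16988

  a_3 = 2·-3 + 3·-2 + 2·-4 = -20
  a_4 = 2·-20 + 3·-3 + 2·-2 = -53
  a_5 = 2·-53 + 3·-20 + 2·-3 = -172
  a_6 = 2·-172 + 3·-53 + 2·-20 = -543
  a_7 = 2·-543 + 3·-172 + 2·-53 = -1708
  a_8 = 2·-1708 + 3·-543 + 2·-172 = -5389
  a_9 = 2·-5389 + 3·-1708 + 2·-543 = -16988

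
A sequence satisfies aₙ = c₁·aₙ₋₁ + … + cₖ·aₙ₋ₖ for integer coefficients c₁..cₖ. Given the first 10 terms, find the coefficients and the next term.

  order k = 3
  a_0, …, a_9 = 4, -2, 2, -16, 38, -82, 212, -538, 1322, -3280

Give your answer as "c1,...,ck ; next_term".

-2,0,-3 ; 8174

  a_3 = -2·2 + 0·-2 + -3·4 = -16
  a_4 = -2·-16 + 0·2 + -3·-2 = 38
  a_5 = -2·38 + 0·-16 + -3·2 = -82
  a_6 = -2·-82 + 0·38 + -3·-16 = 212
  a_7 = -2·212 + 0·-82 + -3·38 = -538
  a_8 = -2·-538 + 0·212 + -3·-82 = 1322
  a_9 = -2·1322 + 0·-538 + -3·212 = -3280
  a_10 = -2·-3280 + 0·1322 + -3·-538 = 8174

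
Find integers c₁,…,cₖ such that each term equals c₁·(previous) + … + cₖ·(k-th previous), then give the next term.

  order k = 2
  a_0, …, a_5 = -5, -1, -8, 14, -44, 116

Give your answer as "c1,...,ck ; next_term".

-2,2 ; -320

  a_2 = -2·-1 + 2·-5 = -8
  a_3 = -2·-8 + 2·-1 = 14
  a_4 = -2·14 + 2·-8 = -44
  a_5 = -2·-44 + 2·14 = 116
  a_6 = -2·116 + 2·-44 = -320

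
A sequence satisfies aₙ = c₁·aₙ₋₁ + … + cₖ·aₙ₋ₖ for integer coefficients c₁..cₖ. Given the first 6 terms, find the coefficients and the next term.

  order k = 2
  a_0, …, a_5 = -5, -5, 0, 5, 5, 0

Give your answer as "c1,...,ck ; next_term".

  a_2 = 1·-5 + -1·-5 = 0
  a_3 = 1·0 + -1·-5 = 5
  a_4 = 1·5 + -1·0 = 5
  a_5 = 1·5 + -1·5 = 0
  a_6 = 1·0 + -1·5 = -5

1,-1 ; -5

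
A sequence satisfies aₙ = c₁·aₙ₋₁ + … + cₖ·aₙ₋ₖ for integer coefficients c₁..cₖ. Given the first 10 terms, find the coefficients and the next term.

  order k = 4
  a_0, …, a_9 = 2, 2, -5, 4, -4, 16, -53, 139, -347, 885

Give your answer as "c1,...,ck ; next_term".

-3,-2,-2,1 ; -2292

  a_4 = -3·4 + -2·-5 + -2·2 + 1·2 = -4
  a_5 = -3·-4 + -2·4 + -2·-5 + 1·2 = 16
  a_6 = -3·16 + -2·-4 + -2·4 + 1·-5 = -53
  a_7 = -3·-53 + -2·16 + -2·-4 + 1·4 = 139
  a_8 = -3·139 + -2·-53 + -2·16 + 1·-4 = -347
  a_9 = -3·-347 + -2·139 + -2·-53 + 1·16 = 885
  a_10 = -3·885 + -2·-347 + -2·139 + 1·-53 = -2292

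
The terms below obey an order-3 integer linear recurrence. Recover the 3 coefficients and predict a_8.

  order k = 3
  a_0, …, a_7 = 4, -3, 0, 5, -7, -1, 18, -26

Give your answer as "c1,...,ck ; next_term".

  a_3 = -2·0 + -3·-3 + -1·4 = 5
  a_4 = -2·5 + -3·0 + -1·-3 = -7
  a_5 = -2·-7 + -3·5 + -1·0 = -1
  a_6 = -2·-1 + -3·-7 + -1·5 = 18
  a_7 = -2·18 + -3·-1 + -1·-7 = -26
  a_8 = -2·-26 + -3·18 + -1·-1 = -1

-2,-3,-1 ; -1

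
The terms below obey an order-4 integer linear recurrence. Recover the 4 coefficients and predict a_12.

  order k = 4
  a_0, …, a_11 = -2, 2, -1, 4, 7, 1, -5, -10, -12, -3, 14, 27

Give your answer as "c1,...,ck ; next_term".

  a_4 = 1·4 + -1·-1 + 0·2 + -1·-2 = 7
  a_5 = 1·7 + -1·4 + 0·-1 + -1·2 = 1
  a_6 = 1·1 + -1·7 + 0·4 + -1·-1 = -5
  a_7 = 1·-5 + -1·1 + 0·7 + -1·4 = -10
  a_8 = 1·-10 + -1·-5 + 0·1 + -1·7 = -12
  a_9 = 1·-12 + -1·-10 + 0·-5 + -1·1 = -3
  a_10 = 1·-3 + -1·-12 + 0·-10 + -1·-5 = 14
  a_11 = 1·14 + -1·-3 + 0·-12 + -1·-10 = 27
  a_12 = 1·27 + -1·14 + 0·-3 + -1·-12 = 25

1,-1,0,-1 ; 25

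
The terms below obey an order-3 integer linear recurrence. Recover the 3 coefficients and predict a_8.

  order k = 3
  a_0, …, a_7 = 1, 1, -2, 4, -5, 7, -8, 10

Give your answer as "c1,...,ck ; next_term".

  a_3 = -1·-2 + 1·1 + 1·1 = 4
  a_4 = -1·4 + 1·-2 + 1·1 = -5
  a_5 = -1·-5 + 1·4 + 1·-2 = 7
  a_6 = -1·7 + 1·-5 + 1·4 = -8
  a_7 = -1·-8 + 1·7 + 1·-5 = 10
  a_8 = -1·10 + 1·-8 + 1·7 = -11

-1,1,1 ; -11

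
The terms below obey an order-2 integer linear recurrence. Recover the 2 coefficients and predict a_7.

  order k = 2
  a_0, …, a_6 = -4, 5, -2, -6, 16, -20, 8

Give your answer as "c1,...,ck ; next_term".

  a_2 = -2·5 + -2·-4 = -2
  a_3 = -2·-2 + -2·5 = -6
  a_4 = -2·-6 + -2·-2 = 16
  a_5 = -2·16 + -2·-6 = -20
  a_6 = -2·-20 + -2·16 = 8
  a_7 = -2·8 + -2·-20 = 24

-2,-2 ; 24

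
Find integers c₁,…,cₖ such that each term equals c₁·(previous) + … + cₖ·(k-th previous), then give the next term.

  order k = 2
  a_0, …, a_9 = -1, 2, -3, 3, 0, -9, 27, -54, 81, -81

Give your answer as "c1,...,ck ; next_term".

  a_2 = -3·2 + -3·-1 = -3
  a_3 = -3·-3 + -3·2 = 3
  a_4 = -3·3 + -3·-3 = 0
  a_5 = -3·0 + -3·3 = -9
  a_6 = -3·-9 + -3·0 = 27
  a_7 = -3·27 + -3·-9 = -54
  a_8 = -3·-54 + -3·27 = 81
  a_9 = -3·81 + -3·-54 = -81
  a_10 = -3·-81 + -3·81 = 0

-3,-3 ; 0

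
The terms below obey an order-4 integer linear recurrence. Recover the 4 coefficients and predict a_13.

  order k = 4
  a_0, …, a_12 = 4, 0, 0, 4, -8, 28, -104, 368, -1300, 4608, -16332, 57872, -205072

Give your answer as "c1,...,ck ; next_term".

  a_4 = -3·4 + 1·0 + -3·0 + 1·4 = -8
  a_5 = -3·-8 + 1·4 + -3·0 + 1·0 = 28
  a_6 = -3·28 + 1·-8 + -3·4 + 1·0 = -104
  a_7 = -3·-104 + 1·28 + -3·-8 + 1·4 = 368
  a_8 = -3·368 + 1·-104 + -3·28 + 1·-8 = -1300
  a_9 = -3·-1300 + 1·368 + -3·-104 + 1·28 = 4608
  a_10 = -3·4608 + 1·-1300 + -3·368 + 1·-104 = -16332
  a_11 = -3·-16332 + 1·4608 + -3·-1300 + 1·368 = 57872
  a_12 = -3·57872 + 1·-16332 + -3·4608 + 1·-1300 = -205072
  a_13 = -3·-205072 + 1·57872 + -3·-16332 + 1·4608 = 726692

-3,1,-3,1 ; 726692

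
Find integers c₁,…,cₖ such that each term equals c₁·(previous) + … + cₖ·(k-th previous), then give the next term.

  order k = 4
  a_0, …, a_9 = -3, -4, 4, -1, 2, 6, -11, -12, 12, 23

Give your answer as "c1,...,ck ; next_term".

0,-2,-1,-2 ; 10

  a_4 = 0·-1 + -2·4 + -1·-4 + -2·-3 = 2
  a_5 = 0·2 + -2·-1 + -1·4 + -2·-4 = 6
  a_6 = 0·6 + -2·2 + -1·-1 + -2·4 = -11
  a_7 = 0·-11 + -2·6 + -1·2 + -2·-1 = -12
  a_8 = 0·-12 + -2·-11 + -1·6 + -2·2 = 12
  a_9 = 0·12 + -2·-12 + -1·-11 + -2·6 = 23
  a_10 = 0·23 + -2·12 + -1·-12 + -2·-11 = 10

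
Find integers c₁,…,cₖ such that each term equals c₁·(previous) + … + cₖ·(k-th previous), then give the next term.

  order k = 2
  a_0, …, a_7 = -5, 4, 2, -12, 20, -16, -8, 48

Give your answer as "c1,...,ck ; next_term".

-2,-2 ; -80

  a_2 = -2·4 + -2·-5 = 2
  a_3 = -2·2 + -2·4 = -12
  a_4 = -2·-12 + -2·2 = 20
  a_5 = -2·20 + -2·-12 = -16
  a_6 = -2·-16 + -2·20 = -8
  a_7 = -2·-8 + -2·-16 = 48
  a_8 = -2·48 + -2·-8 = -80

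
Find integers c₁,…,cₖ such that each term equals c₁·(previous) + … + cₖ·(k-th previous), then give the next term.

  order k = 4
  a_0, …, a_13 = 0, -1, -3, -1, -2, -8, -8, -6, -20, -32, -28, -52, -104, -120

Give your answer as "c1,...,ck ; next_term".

0,0,2,2 ; -160

  a_4 = 0·-1 + 0·-3 + 2·-1 + 2·0 = -2
  a_5 = 0·-2 + 0·-1 + 2·-3 + 2·-1 = -8
  a_6 = 0·-8 + 0·-2 + 2·-1 + 2·-3 = -8
  a_7 = 0·-8 + 0·-8 + 2·-2 + 2·-1 = -6
  a_8 = 0·-6 + 0·-8 + 2·-8 + 2·-2 = -20
  a_9 = 0·-20 + 0·-6 + 2·-8 + 2·-8 = -32
  a_10 = 0·-32 + 0·-20 + 2·-6 + 2·-8 = -28
  a_11 = 0·-28 + 0·-32 + 2·-20 + 2·-6 = -52
  a_12 = 0·-52 + 0·-28 + 2·-32 + 2·-20 = -104
  a_13 = 0·-104 + 0·-52 + 2·-28 + 2·-32 = -120
  a_14 = 0·-120 + 0·-104 + 2·-52 + 2·-28 = -160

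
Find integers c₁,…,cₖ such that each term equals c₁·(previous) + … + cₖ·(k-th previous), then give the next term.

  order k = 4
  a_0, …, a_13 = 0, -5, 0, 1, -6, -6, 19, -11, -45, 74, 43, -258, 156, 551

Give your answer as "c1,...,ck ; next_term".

  a_4 = -1·1 + -2·0 + 1·-5 + 2·0 = -6
  a_5 = -1·-6 + -2·1 + 1·0 + 2·-5 = -6
  a_6 = -1·-6 + -2·-6 + 1·1 + 2·0 = 19
  a_7 = -1·19 + -2·-6 + 1·-6 + 2·1 = -11
  a_8 = -1·-11 + -2·19 + 1·-6 + 2·-6 = -45
  a_9 = -1·-45 + -2·-11 + 1·19 + 2·-6 = 74
  a_10 = -1·74 + -2·-45 + 1·-11 + 2·19 = 43
  a_11 = -1·43 + -2·74 + 1·-45 + 2·-11 = -258
  a_12 = -1·-258 + -2·43 + 1·74 + 2·-45 = 156
  a_13 = -1·156 + -2·-258 + 1·43 + 2·74 = 551
  a_14 = -1·551 + -2·156 + 1·-258 + 2·43 = -1035

-1,-2,1,2 ; -1035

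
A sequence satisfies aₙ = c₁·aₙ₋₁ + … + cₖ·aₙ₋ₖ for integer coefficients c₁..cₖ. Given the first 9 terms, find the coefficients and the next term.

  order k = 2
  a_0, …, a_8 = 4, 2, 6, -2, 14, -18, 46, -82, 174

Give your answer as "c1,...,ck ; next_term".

-1,2 ; -338

  a_2 = -1·2 + 2·4 = 6
  a_3 = -1·6 + 2·2 = -2
  a_4 = -1·-2 + 2·6 = 14
  a_5 = -1·14 + 2·-2 = -18
  a_6 = -1·-18 + 2·14 = 46
  a_7 = -1·46 + 2·-18 = -82
  a_8 = -1·-82 + 2·46 = 174
  a_9 = -1·174 + 2·-82 = -338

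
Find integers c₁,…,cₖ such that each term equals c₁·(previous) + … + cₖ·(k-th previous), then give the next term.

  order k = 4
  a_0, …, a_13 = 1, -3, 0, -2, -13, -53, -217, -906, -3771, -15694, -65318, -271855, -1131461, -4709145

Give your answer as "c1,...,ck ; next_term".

3,4,3,2 ; -19599480

  a_4 = 3·-2 + 4·0 + 3·-3 + 2·1 = -13
  a_5 = 3·-13 + 4·-2 + 3·0 + 2·-3 = -53
  a_6 = 3·-53 + 4·-13 + 3·-2 + 2·0 = -217
  a_7 = 3·-217 + 4·-53 + 3·-13 + 2·-2 = -906
  a_8 = 3·-906 + 4·-217 + 3·-53 + 2·-13 = -3771
  a_9 = 3·-3771 + 4·-906 + 3·-217 + 2·-53 = -15694
  a_10 = 3·-15694 + 4·-3771 + 3·-906 + 2·-217 = -65318
  a_11 = 3·-65318 + 4·-15694 + 3·-3771 + 2·-906 = -271855
  a_12 = 3·-271855 + 4·-65318 + 3·-15694 + 2·-3771 = -1131461
  a_13 = 3·-1131461 + 4·-271855 + 3·-65318 + 2·-15694 = -4709145
  a_14 = 3·-4709145 + 4·-1131461 + 3·-271855 + 2·-65318 = -19599480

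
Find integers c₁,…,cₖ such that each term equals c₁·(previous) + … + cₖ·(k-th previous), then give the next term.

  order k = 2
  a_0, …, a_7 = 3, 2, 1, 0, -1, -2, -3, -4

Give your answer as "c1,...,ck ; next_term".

2,-1 ; -5

  a_2 = 2·2 + -1·3 = 1
  a_3 = 2·1 + -1·2 = 0
  a_4 = 2·0 + -1·1 = -1
  a_5 = 2·-1 + -1·0 = -2
  a_6 = 2·-2 + -1·-1 = -3
  a_7 = 2·-3 + -1·-2 = -4
  a_8 = 2·-4 + -1·-3 = -5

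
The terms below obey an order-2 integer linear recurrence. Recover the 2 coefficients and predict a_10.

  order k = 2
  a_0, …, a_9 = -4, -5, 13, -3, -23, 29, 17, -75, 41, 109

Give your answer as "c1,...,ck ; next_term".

  a_2 = -1·-5 + -2·-4 = 13
  a_3 = -1·13 + -2·-5 = -3
  a_4 = -1·-3 + -2·13 = -23
  a_5 = -1·-23 + -2·-3 = 29
  a_6 = -1·29 + -2·-23 = 17
  a_7 = -1·17 + -2·29 = -75
  a_8 = -1·-75 + -2·17 = 41
  a_9 = -1·41 + -2·-75 = 109
  a_10 = -1·109 + -2·41 = -191

-1,-2 ; -191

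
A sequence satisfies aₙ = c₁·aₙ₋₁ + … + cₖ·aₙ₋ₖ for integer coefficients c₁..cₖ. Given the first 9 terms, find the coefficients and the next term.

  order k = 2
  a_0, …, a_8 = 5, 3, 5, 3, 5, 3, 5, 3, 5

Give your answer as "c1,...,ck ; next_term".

0,1 ; 3

  a_2 = 0·3 + 1·5 = 5
  a_3 = 0·5 + 1·3 = 3
  a_4 = 0·3 + 1·5 = 5
  a_5 = 0·5 + 1·3 = 3
  a_6 = 0·3 + 1·5 = 5
  a_7 = 0·5 + 1·3 = 3
  a_8 = 0·3 + 1·5 = 5
  a_9 = 0·5 + 1·3 = 3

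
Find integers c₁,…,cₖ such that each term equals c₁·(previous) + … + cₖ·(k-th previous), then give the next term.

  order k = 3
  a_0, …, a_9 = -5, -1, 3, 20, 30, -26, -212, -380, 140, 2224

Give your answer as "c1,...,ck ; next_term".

  a_3 = 2·3 + -4·-1 + -2·-5 = 20
  a_4 = 2·20 + -4·3 + -2·-1 = 30
  a_5 = 2·30 + -4·20 + -2·3 = -26
  a_6 = 2·-26 + -4·30 + -2·20 = -212
  a_7 = 2·-212 + -4·-26 + -2·30 = -380
  a_8 = 2·-380 + -4·-212 + -2·-26 = 140
  a_9 = 2·140 + -4·-380 + -2·-212 = 2224
  a_10 = 2·2224 + -4·140 + -2·-380 = 4648

2,-4,-2 ; 4648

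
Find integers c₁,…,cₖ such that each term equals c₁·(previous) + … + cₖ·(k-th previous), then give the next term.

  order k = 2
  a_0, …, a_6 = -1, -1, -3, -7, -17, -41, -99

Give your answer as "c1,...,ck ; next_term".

2,1 ; -239

  a_2 = 2·-1 + 1·-1 = -3
  a_3 = 2·-3 + 1·-1 = -7
  a_4 = 2·-7 + 1·-3 = -17
  a_5 = 2·-17 + 1·-7 = -41
  a_6 = 2·-41 + 1·-17 = -99
  a_7 = 2·-99 + 1·-41 = -239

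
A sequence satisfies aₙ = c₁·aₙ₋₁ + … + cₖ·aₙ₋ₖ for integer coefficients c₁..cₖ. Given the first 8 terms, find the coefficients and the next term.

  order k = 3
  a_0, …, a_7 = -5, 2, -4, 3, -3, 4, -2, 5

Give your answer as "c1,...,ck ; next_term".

  a_3 = 1·-4 + 1·2 + -1·-5 = 3
  a_4 = 1·3 + 1·-4 + -1·2 = -3
  a_5 = 1·-3 + 1·3 + -1·-4 = 4
  a_6 = 1·4 + 1·-3 + -1·3 = -2
  a_7 = 1·-2 + 1·4 + -1·-3 = 5
  a_8 = 1·5 + 1·-2 + -1·4 = -1

1,1,-1 ; -1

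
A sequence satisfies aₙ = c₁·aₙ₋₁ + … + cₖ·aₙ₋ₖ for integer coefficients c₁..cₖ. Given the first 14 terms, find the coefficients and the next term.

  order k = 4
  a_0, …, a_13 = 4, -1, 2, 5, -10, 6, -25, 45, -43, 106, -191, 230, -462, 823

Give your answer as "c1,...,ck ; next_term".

  a_4 = -1·5 + 0·2 + -3·-1 + -2·4 = -10
  a_5 = -1·-10 + 0·5 + -3·2 + -2·-1 = 6
  a_6 = -1·6 + 0·-10 + -3·5 + -2·2 = -25
  a_7 = -1·-25 + 0·6 + -3·-10 + -2·5 = 45
  a_8 = -1·45 + 0·-25 + -3·6 + -2·-10 = -43
  a_9 = -1·-43 + 0·45 + -3·-25 + -2·6 = 106
  a_10 = -1·106 + 0·-43 + -3·45 + -2·-25 = -191
  a_11 = -1·-191 + 0·106 + -3·-43 + -2·45 = 230
  a_12 = -1·230 + 0·-191 + -3·106 + -2·-43 = -462
  a_13 = -1·-462 + 0·230 + -3·-191 + -2·106 = 823
  a_14 = -1·823 + 0·-462 + -3·230 + -2·-191 = -1131

-1,0,-3,-2 ; -1131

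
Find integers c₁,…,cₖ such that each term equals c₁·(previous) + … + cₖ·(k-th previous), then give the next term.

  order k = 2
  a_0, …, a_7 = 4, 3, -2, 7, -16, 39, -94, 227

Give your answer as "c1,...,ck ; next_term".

-2,1 ; -548

  a_2 = -2·3 + 1·4 = -2
  a_3 = -2·-2 + 1·3 = 7
  a_4 = -2·7 + 1·-2 = -16
  a_5 = -2·-16 + 1·7 = 39
  a_6 = -2·39 + 1·-16 = -94
  a_7 = -2·-94 + 1·39 = 227
  a_8 = -2·227 + 1·-94 = -548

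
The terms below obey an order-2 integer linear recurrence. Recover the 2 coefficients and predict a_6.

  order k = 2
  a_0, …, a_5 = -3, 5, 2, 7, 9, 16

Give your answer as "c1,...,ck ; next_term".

  a_2 = 1·5 + 1·-3 = 2
  a_3 = 1·2 + 1·5 = 7
  a_4 = 1·7 + 1·2 = 9
  a_5 = 1·9 + 1·7 = 16
  a_6 = 1·16 + 1·9 = 25

1,1 ; 25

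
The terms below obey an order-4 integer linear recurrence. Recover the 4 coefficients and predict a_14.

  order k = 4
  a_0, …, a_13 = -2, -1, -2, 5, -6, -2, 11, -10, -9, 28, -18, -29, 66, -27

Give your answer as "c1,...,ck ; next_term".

  a_4 = -1·5 + -1·-2 + 1·-1 + 1·-2 = -6
  a_5 = -1·-6 + -1·5 + 1·-2 + 1·-1 = -2
  a_6 = -1·-2 + -1·-6 + 1·5 + 1·-2 = 11
  a_7 = -1·11 + -1·-2 + 1·-6 + 1·5 = -10
  a_8 = -1·-10 + -1·11 + 1·-2 + 1·-6 = -9
  a_9 = -1·-9 + -1·-10 + 1·11 + 1·-2 = 28
  a_10 = -1·28 + -1·-9 + 1·-10 + 1·11 = -18
  a_11 = -1·-18 + -1·28 + 1·-9 + 1·-10 = -29
  a_12 = -1·-29 + -1·-18 + 1·28 + 1·-9 = 66
  a_13 = -1·66 + -1·-29 + 1·-18 + 1·28 = -27
  a_14 = -1·-27 + -1·66 + 1·-29 + 1·-18 = -86

-1,-1,1,1 ; -86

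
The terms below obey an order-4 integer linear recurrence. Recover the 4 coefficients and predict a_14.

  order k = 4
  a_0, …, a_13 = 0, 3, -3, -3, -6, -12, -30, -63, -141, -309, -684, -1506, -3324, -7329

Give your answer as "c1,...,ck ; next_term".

1,2,1,1 ; -16167

  a_4 = 1·-3 + 2·-3 + 1·3 + 1·0 = -6
  a_5 = 1·-6 + 2·-3 + 1·-3 + 1·3 = -12
  a_6 = 1·-12 + 2·-6 + 1·-3 + 1·-3 = -30
  a_7 = 1·-30 + 2·-12 + 1·-6 + 1·-3 = -63
  a_8 = 1·-63 + 2·-30 + 1·-12 + 1·-6 = -141
  a_9 = 1·-141 + 2·-63 + 1·-30 + 1·-12 = -309
  a_10 = 1·-309 + 2·-141 + 1·-63 + 1·-30 = -684
  a_11 = 1·-684 + 2·-309 + 1·-141 + 1·-63 = -1506
  a_12 = 1·-1506 + 2·-684 + 1·-309 + 1·-141 = -3324
  a_13 = 1·-3324 + 2·-1506 + 1·-684 + 1·-309 = -7329
  a_14 = 1·-7329 + 2·-3324 + 1·-1506 + 1·-684 = -16167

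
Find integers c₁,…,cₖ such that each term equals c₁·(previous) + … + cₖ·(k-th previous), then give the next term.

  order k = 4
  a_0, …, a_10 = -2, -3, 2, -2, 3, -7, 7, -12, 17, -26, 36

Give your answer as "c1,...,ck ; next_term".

0,1,-1,1 ; -55

  a_4 = 0·-2 + 1·2 + -1·-3 + 1·-2 = 3
  a_5 = 0·3 + 1·-2 + -1·2 + 1·-3 = -7
  a_6 = 0·-7 + 1·3 + -1·-2 + 1·2 = 7
  a_7 = 0·7 + 1·-7 + -1·3 + 1·-2 = -12
  a_8 = 0·-12 + 1·7 + -1·-7 + 1·3 = 17
  a_9 = 0·17 + 1·-12 + -1·7 + 1·-7 = -26
  a_10 = 0·-26 + 1·17 + -1·-12 + 1·7 = 36
  a_11 = 0·36 + 1·-26 + -1·17 + 1·-12 = -55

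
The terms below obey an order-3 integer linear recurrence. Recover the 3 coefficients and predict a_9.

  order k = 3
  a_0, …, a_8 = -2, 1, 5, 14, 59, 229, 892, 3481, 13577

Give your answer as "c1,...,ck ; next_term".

3,3,2 ; 52958

  a_3 = 3·5 + 3·1 + 2·-2 = 14
  a_4 = 3·14 + 3·5 + 2·1 = 59
  a_5 = 3·59 + 3·14 + 2·5 = 229
  a_6 = 3·229 + 3·59 + 2·14 = 892
  a_7 = 3·892 + 3·229 + 2·59 = 3481
  a_8 = 3·3481 + 3·892 + 2·229 = 13577
  a_9 = 3·13577 + 3·3481 + 2·892 = 52958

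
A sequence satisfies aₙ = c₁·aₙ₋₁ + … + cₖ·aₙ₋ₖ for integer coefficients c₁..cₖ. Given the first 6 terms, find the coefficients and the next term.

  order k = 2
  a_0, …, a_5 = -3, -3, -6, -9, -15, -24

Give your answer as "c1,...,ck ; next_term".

  a_2 = 1·-3 + 1·-3 = -6
  a_3 = 1·-6 + 1·-3 = -9
  a_4 = 1·-9 + 1·-6 = -15
  a_5 = 1·-15 + 1·-9 = -24
  a_6 = 1·-24 + 1·-15 = -39

1,1 ; -39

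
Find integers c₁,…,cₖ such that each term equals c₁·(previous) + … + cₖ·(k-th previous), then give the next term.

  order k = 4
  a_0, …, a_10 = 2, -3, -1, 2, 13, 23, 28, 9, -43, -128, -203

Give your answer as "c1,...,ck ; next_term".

  a_4 = 2·2 + -1·-1 + -2·-3 + 1·2 = 13
  a_5 = 2·13 + -1·2 + -2·-1 + 1·-3 = 23
  a_6 = 2·23 + -1·13 + -2·2 + 1·-1 = 28
  a_7 = 2·28 + -1·23 + -2·13 + 1·2 = 9
  a_8 = 2·9 + -1·28 + -2·23 + 1·13 = -43
  a_9 = 2·-43 + -1·9 + -2·28 + 1·23 = -128
  a_10 = 2·-128 + -1·-43 + -2·9 + 1·28 = -203
  a_11 = 2·-203 + -1·-128 + -2·-43 + 1·9 = -183

2,-1,-2,1 ; -183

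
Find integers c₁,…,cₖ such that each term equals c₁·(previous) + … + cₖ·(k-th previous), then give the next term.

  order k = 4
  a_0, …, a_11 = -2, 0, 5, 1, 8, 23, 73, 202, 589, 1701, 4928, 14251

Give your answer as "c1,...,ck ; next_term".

2,2,1,2 ; 41237

  a_4 = 2·1 + 2·5 + 1·0 + 2·-2 = 8
  a_5 = 2·8 + 2·1 + 1·5 + 2·0 = 23
  a_6 = 2·23 + 2·8 + 1·1 + 2·5 = 73
  a_7 = 2·73 + 2·23 + 1·8 + 2·1 = 202
  a_8 = 2·202 + 2·73 + 1·23 + 2·8 = 589
  a_9 = 2·589 + 2·202 + 1·73 + 2·23 = 1701
  a_10 = 2·1701 + 2·589 + 1·202 + 2·73 = 4928
  a_11 = 2·4928 + 2·1701 + 1·589 + 2·202 = 14251
  a_12 = 2·14251 + 2·4928 + 1·1701 + 2·589 = 41237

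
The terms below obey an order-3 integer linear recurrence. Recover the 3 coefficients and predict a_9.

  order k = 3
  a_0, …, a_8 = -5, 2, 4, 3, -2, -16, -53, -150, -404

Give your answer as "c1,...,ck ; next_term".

  a_3 = 4·4 + -4·2 + 1·-5 = 3
  a_4 = 4·3 + -4·4 + 1·2 = -2
  a_5 = 4·-2 + -4·3 + 1·4 = -16
  a_6 = 4·-16 + -4·-2 + 1·3 = -53
  a_7 = 4·-53 + -4·-16 + 1·-2 = -150
  a_8 = 4·-150 + -4·-53 + 1·-16 = -404
  a_9 = 4·-404 + -4·-150 + 1·-53 = -1069

4,-4,1 ; -1069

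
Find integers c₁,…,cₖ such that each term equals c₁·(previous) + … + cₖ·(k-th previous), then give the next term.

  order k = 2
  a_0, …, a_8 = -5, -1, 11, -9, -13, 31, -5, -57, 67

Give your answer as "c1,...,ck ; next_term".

  a_2 = -1·-1 + -2·-5 = 11
  a_3 = -1·11 + -2·-1 = -9
  a_4 = -1·-9 + -2·11 = -13
  a_5 = -1·-13 + -2·-9 = 31
  a_6 = -1·31 + -2·-13 = -5
  a_7 = -1·-5 + -2·31 = -57
  a_8 = -1·-57 + -2·-5 = 67
  a_9 = -1·67 + -2·-57 = 47

-1,-2 ; 47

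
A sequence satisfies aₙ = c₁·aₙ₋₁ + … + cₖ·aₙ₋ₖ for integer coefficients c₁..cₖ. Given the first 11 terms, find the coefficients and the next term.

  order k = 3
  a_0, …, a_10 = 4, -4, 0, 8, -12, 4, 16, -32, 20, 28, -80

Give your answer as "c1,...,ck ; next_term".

  a_3 = -1·0 + -1·-4 + 1·4 = 8
  a_4 = -1·8 + -1·0 + 1·-4 = -12
  a_5 = -1·-12 + -1·8 + 1·0 = 4
  a_6 = -1·4 + -1·-12 + 1·8 = 16
  a_7 = -1·16 + -1·4 + 1·-12 = -32
  a_8 = -1·-32 + -1·16 + 1·4 = 20
  a_9 = -1·20 + -1·-32 + 1·16 = 28
  a_10 = -1·28 + -1·20 + 1·-32 = -80
  a_11 = -1·-80 + -1·28 + 1·20 = 72

-1,-1,1 ; 72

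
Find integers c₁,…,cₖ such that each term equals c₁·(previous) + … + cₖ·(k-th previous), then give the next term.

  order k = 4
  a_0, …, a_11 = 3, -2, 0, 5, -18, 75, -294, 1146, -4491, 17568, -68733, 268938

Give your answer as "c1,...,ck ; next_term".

  a_4 = -3·5 + 3·0 + -3·-2 + -3·3 = -18
  a_5 = -3·-18 + 3·5 + -3·0 + -3·-2 = 75
  a_6 = -3·75 + 3·-18 + -3·5 + -3·0 = -294
  a_7 = -3·-294 + 3·75 + -3·-18 + -3·5 = 1146
  a_8 = -3·1146 + 3·-294 + -3·75 + -3·-18 = -4491
  a_9 = -3·-4491 + 3·1146 + -3·-294 + -3·75 = 17568
  a_10 = -3·17568 + 3·-4491 + -3·1146 + -3·-294 = -68733
  a_11 = -3·-68733 + 3·17568 + -3·-4491 + -3·1146 = 268938
  a_12 = -3·268938 + 3·-68733 + -3·17568 + -3·-4491 = -1052244

-3,3,-3,-3 ; -1052244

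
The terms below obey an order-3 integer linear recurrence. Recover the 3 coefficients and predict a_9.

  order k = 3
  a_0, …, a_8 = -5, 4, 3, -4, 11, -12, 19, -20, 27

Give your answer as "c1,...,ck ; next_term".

  a_3 = -1·3 + 1·4 + 1·-5 = -4
  a_4 = -1·-4 + 1·3 + 1·4 = 11
  a_5 = -1·11 + 1·-4 + 1·3 = -12
  a_6 = -1·-12 + 1·11 + 1·-4 = 19
  a_7 = -1·19 + 1·-12 + 1·11 = -20
  a_8 = -1·-20 + 1·19 + 1·-12 = 27
  a_9 = -1·27 + 1·-20 + 1·19 = -28

-1,1,1 ; -28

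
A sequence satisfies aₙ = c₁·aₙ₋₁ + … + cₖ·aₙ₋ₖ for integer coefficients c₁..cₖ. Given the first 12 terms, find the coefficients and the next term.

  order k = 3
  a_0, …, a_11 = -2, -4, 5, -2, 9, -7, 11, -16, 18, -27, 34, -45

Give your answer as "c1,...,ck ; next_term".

0,1,-1 ; 61

  a_3 = 0·5 + 1·-4 + -1·-2 = -2
  a_4 = 0·-2 + 1·5 + -1·-4 = 9
  a_5 = 0·9 + 1·-2 + -1·5 = -7
  a_6 = 0·-7 + 1·9 + -1·-2 = 11
  a_7 = 0·11 + 1·-7 + -1·9 = -16
  a_8 = 0·-16 + 1·11 + -1·-7 = 18
  a_9 = 0·18 + 1·-16 + -1·11 = -27
  a_10 = 0·-27 + 1·18 + -1·-16 = 34
  a_11 = 0·34 + 1·-27 + -1·18 = -45
  a_12 = 0·-45 + 1·34 + -1·-27 = 61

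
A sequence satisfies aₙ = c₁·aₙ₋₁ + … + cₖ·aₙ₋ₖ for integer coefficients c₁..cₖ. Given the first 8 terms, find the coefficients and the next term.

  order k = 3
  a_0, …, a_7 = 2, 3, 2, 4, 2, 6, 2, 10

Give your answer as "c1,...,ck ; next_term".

  a_3 = 1·2 + 2·3 + -2·2 = 4
  a_4 = 1·4 + 2·2 + -2·3 = 2
  a_5 = 1·2 + 2·4 + -2·2 = 6
  a_6 = 1·6 + 2·2 + -2·4 = 2
  a_7 = 1·2 + 2·6 + -2·2 = 10
  a_8 = 1·10 + 2·2 + -2·6 = 2

1,2,-2 ; 2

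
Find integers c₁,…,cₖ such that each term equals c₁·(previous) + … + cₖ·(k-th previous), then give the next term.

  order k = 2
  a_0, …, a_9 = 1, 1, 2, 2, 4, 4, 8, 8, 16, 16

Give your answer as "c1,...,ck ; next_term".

0,2 ; 32

  a_2 = 0·1 + 2·1 = 2
  a_3 = 0·2 + 2·1 = 2
  a_4 = 0·2 + 2·2 = 4
  a_5 = 0·4 + 2·2 = 4
  a_6 = 0·4 + 2·4 = 8
  a_7 = 0·8 + 2·4 = 8
  a_8 = 0·8 + 2·8 = 16
  a_9 = 0·16 + 2·8 = 16
  a_10 = 0·16 + 2·16 = 32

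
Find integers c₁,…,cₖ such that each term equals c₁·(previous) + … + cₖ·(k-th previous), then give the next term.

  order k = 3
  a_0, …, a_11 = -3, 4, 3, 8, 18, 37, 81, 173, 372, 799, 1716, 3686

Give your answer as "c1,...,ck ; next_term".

1,2,1 ; 7917

  a_3 = 1·3 + 2·4 + 1·-3 = 8
  a_4 = 1·8 + 2·3 + 1·4 = 18
  a_5 = 1·18 + 2·8 + 1·3 = 37
  a_6 = 1·37 + 2·18 + 1·8 = 81
  a_7 = 1·81 + 2·37 + 1·18 = 173
  a_8 = 1·173 + 2·81 + 1·37 = 372
  a_9 = 1·372 + 2·173 + 1·81 = 799
  a_10 = 1·799 + 2·372 + 1·173 = 1716
  a_11 = 1·1716 + 2·799 + 1·372 = 3686
  a_12 = 1·3686 + 2·1716 + 1·799 = 7917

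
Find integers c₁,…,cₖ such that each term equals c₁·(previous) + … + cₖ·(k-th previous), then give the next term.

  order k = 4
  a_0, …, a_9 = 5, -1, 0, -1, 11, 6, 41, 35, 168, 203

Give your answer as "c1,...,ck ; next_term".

  a_4 = 1·-1 + 3·0 + -2·-1 + 2·5 = 11
  a_5 = 1·11 + 3·-1 + -2·0 + 2·-1 = 6
  a_6 = 1·6 + 3·11 + -2·-1 + 2·0 = 41
  a_7 = 1·41 + 3·6 + -2·11 + 2·-1 = 35
  a_8 = 1·35 + 3·41 + -2·6 + 2·11 = 168
  a_9 = 1·168 + 3·35 + -2·41 + 2·6 = 203
  a_10 = 1·203 + 3·168 + -2·35 + 2·41 = 719

1,3,-2,2 ; 719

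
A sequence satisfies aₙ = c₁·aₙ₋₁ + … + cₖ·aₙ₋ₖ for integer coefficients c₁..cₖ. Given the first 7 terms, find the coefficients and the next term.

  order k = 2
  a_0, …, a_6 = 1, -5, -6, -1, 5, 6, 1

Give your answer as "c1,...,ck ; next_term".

1,-1 ; -5

  a_2 = 1·-5 + -1·1 = -6
  a_3 = 1·-6 + -1·-5 = -1
  a_4 = 1·-1 + -1·-6 = 5
  a_5 = 1·5 + -1·-1 = 6
  a_6 = 1·6 + -1·5 = 1
  a_7 = 1·1 + -1·6 = -5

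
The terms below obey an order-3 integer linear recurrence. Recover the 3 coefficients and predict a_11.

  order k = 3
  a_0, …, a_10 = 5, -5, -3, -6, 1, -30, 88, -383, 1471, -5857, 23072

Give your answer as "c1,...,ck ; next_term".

-3,4,1 ; -91173

  a_3 = -3·-3 + 4·-5 + 1·5 = -6
  a_4 = -3·-6 + 4·-3 + 1·-5 = 1
  a_5 = -3·1 + 4·-6 + 1·-3 = -30
  a_6 = -3·-30 + 4·1 + 1·-6 = 88
  a_7 = -3·88 + 4·-30 + 1·1 = -383
  a_8 = -3·-383 + 4·88 + 1·-30 = 1471
  a_9 = -3·1471 + 4·-383 + 1·88 = -5857
  a_10 = -3·-5857 + 4·1471 + 1·-383 = 23072
  a_11 = -3·23072 + 4·-5857 + 1·1471 = -91173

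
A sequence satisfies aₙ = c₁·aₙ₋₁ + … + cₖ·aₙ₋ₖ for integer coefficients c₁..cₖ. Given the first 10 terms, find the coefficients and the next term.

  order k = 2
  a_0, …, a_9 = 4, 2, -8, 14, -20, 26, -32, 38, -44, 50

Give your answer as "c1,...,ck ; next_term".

-2,-1 ; -56

  a_2 = -2·2 + -1·4 = -8
  a_3 = -2·-8 + -1·2 = 14
  a_4 = -2·14 + -1·-8 = -20
  a_5 = -2·-20 + -1·14 = 26
  a_6 = -2·26 + -1·-20 = -32
  a_7 = -2·-32 + -1·26 = 38
  a_8 = -2·38 + -1·-32 = -44
  a_9 = -2·-44 + -1·38 = 50
  a_10 = -2·50 + -1·-44 = -56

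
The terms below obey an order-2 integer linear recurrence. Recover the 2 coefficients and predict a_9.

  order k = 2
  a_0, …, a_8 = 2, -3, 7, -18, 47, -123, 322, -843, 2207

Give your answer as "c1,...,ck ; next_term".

-3,-1 ; -5778

  a_2 = -3·-3 + -1·2 = 7
  a_3 = -3·7 + -1·-3 = -18
  a_4 = -3·-18 + -1·7 = 47
  a_5 = -3·47 + -1·-18 = -123
  a_6 = -3·-123 + -1·47 = 322
  a_7 = -3·322 + -1·-123 = -843
  a_8 = -3·-843 + -1·322 = 2207
  a_9 = -3·2207 + -1·-843 = -5778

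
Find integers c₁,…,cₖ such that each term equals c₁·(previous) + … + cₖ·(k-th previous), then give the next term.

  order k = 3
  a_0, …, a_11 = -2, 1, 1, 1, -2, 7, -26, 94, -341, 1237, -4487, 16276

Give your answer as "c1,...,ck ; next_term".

-3,2,-1 ; -59039

  a_3 = -3·1 + 2·1 + -1·-2 = 1
  a_4 = -3·1 + 2·1 + -1·1 = -2
  a_5 = -3·-2 + 2·1 + -1·1 = 7
  a_6 = -3·7 + 2·-2 + -1·1 = -26
  a_7 = -3·-26 + 2·7 + -1·-2 = 94
  a_8 = -3·94 + 2·-26 + -1·7 = -341
  a_9 = -3·-341 + 2·94 + -1·-26 = 1237
  a_10 = -3·1237 + 2·-341 + -1·94 = -4487
  a_11 = -3·-4487 + 2·1237 + -1·-341 = 16276
  a_12 = -3·16276 + 2·-4487 + -1·1237 = -59039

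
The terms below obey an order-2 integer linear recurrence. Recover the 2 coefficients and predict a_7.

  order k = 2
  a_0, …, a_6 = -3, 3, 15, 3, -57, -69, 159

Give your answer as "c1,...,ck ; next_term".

1,-4 ; 435

  a_2 = 1·3 + -4·-3 = 15
  a_3 = 1·15 + -4·3 = 3
  a_4 = 1·3 + -4·15 = -57
  a_5 = 1·-57 + -4·3 = -69
  a_6 = 1·-69 + -4·-57 = 159
  a_7 = 1·159 + -4·-69 = 435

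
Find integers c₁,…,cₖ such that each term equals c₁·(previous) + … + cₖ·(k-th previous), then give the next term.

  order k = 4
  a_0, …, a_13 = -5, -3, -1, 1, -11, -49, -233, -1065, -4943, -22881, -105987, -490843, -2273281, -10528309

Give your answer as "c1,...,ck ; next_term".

  a_4 = 4·1 + 3·-1 + -1·-3 + 3·-5 = -11
  a_5 = 4·-11 + 3·1 + -1·-1 + 3·-3 = -49
  a_6 = 4·-49 + 3·-11 + -1·1 + 3·-1 = -233
  a_7 = 4·-233 + 3·-49 + -1·-11 + 3·1 = -1065
  a_8 = 4·-1065 + 3·-233 + -1·-49 + 3·-11 = -4943
  a_9 = 4·-4943 + 3·-1065 + -1·-233 + 3·-49 = -22881
  a_10 = 4·-22881 + 3·-4943 + -1·-1065 + 3·-233 = -105987
  a_11 = 4·-105987 + 3·-22881 + -1·-4943 + 3·-1065 = -490843
  a_12 = 4·-490843 + 3·-105987 + -1·-22881 + 3·-4943 = -2273281
  a_13 = 4·-2273281 + 3·-490843 + -1·-105987 + 3·-22881 = -10528309
  a_14 = 4·-10528309 + 3·-2273281 + -1·-490843 + 3·-105987 = -48760197

4,3,-1,3 ; -48760197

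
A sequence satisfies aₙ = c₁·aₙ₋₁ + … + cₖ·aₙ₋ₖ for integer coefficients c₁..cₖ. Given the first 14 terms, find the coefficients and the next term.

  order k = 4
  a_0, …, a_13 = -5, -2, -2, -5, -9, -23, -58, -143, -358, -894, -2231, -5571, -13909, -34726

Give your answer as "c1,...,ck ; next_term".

  a_4 = 2·-5 + 1·-2 + 1·-2 + -1·-5 = -9
  a_5 = 2·-9 + 1·-5 + 1·-2 + -1·-2 = -23
  a_6 = 2·-23 + 1·-9 + 1·-5 + -1·-2 = -58
  a_7 = 2·-58 + 1·-23 + 1·-9 + -1·-5 = -143
  a_8 = 2·-143 + 1·-58 + 1·-23 + -1·-9 = -358
  a_9 = 2·-358 + 1·-143 + 1·-58 + -1·-23 = -894
  a_10 = 2·-894 + 1·-358 + 1·-143 + -1·-58 = -2231
  a_11 = 2·-2231 + 1·-894 + 1·-358 + -1·-143 = -5571
  a_12 = 2·-5571 + 1·-2231 + 1·-894 + -1·-358 = -13909
  a_13 = 2·-13909 + 1·-5571 + 1·-2231 + -1·-894 = -34726
  a_14 = 2·-34726 + 1·-13909 + 1·-5571 + -1·-2231 = -86701

2,1,1,-1 ; -86701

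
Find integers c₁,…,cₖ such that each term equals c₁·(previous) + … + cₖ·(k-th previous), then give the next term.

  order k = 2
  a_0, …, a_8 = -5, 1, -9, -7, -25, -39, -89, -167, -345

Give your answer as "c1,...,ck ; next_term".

1,2 ; -679

  a_2 = 1·1 + 2·-5 = -9
  a_3 = 1·-9 + 2·1 = -7
  a_4 = 1·-7 + 2·-9 = -25
  a_5 = 1·-25 + 2·-7 = -39
  a_6 = 1·-39 + 2·-25 = -89
  a_7 = 1·-89 + 2·-39 = -167
  a_8 = 1·-167 + 2·-89 = -345
  a_9 = 1·-345 + 2·-167 = -679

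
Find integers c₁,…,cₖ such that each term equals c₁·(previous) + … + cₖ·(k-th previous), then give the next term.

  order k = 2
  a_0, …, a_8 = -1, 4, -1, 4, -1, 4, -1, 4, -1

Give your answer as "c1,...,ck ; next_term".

  a_2 = 0·4 + 1·-1 = -1
  a_3 = 0·-1 + 1·4 = 4
  a_4 = 0·4 + 1·-1 = -1
  a_5 = 0·-1 + 1·4 = 4
  a_6 = 0·4 + 1·-1 = -1
  a_7 = 0·-1 + 1·4 = 4
  a_8 = 0·4 + 1·-1 = -1
  a_9 = 0·-1 + 1·4 = 4

0,1 ; 4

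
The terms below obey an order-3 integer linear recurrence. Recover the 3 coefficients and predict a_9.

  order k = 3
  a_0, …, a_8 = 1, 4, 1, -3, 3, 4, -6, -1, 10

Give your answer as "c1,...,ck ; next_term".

0,-1,1 ; -5

  a_3 = 0·1 + -1·4 + 1·1 = -3
  a_4 = 0·-3 + -1·1 + 1·4 = 3
  a_5 = 0·3 + -1·-3 + 1·1 = 4
  a_6 = 0·4 + -1·3 + 1·-3 = -6
  a_7 = 0·-6 + -1·4 + 1·3 = -1
  a_8 = 0·-1 + -1·-6 + 1·4 = 10
  a_9 = 0·10 + -1·-1 + 1·-6 = -5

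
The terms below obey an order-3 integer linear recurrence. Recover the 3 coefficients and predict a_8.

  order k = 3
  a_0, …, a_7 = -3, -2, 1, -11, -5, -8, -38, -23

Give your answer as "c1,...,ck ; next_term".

  a_3 = 0·1 + 1·-2 + 3·-3 = -11
  a_4 = 0·-11 + 1·1 + 3·-2 = -5
  a_5 = 0·-5 + 1·-11 + 3·1 = -8
  a_6 = 0·-8 + 1·-5 + 3·-11 = -38
  a_7 = 0·-38 + 1·-8 + 3·-5 = -23
  a_8 = 0·-23 + 1·-38 + 3·-8 = -62

0,1,3 ; -62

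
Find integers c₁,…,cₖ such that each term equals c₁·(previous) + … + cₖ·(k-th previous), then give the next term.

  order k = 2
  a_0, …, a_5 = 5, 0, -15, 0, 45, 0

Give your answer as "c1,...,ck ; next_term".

0,-3 ; -135

  a_2 = 0·0 + -3·5 = -15
  a_3 = 0·-15 + -3·0 = 0
  a_4 = 0·0 + -3·-15 = 45
  a_5 = 0·45 + -3·0 = 0
  a_6 = 0·0 + -3·45 = -135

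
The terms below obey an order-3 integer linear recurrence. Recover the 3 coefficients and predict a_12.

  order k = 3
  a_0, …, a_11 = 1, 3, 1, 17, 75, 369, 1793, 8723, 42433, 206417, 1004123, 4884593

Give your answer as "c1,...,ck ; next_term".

  a_3 = 4·1 + 4·3 + 1·1 = 17
  a_4 = 4·17 + 4·1 + 1·3 = 75
  a_5 = 4·75 + 4·17 + 1·1 = 369
  a_6 = 4·369 + 4·75 + 1·17 = 1793
  a_7 = 4·1793 + 4·369 + 1·75 = 8723
  a_8 = 4·8723 + 4·1793 + 1·369 = 42433
  a_9 = 4·42433 + 4·8723 + 1·1793 = 206417
  a_10 = 4·206417 + 4·42433 + 1·8723 = 1004123
  a_11 = 4·1004123 + 4·206417 + 1·42433 = 4884593
  a_12 = 4·4884593 + 4·1004123 + 1·206417 = 23761281

4,4,1 ; 23761281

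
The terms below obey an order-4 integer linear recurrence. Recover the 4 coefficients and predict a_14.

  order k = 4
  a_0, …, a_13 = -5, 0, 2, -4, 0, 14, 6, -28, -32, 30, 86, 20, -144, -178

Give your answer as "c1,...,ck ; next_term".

1,-3,1,-2 ; 102

  a_4 = 1·-4 + -3·2 + 1·0 + -2·-5 = 0
  a_5 = 1·0 + -3·-4 + 1·2 + -2·0 = 14
  a_6 = 1·14 + -3·0 + 1·-4 + -2·2 = 6
  a_7 = 1·6 + -3·14 + 1·0 + -2·-4 = -28
  a_8 = 1·-28 + -3·6 + 1·14 + -2·0 = -32
  a_9 = 1·-32 + -3·-28 + 1·6 + -2·14 = 30
  a_10 = 1·30 + -3·-32 + 1·-28 + -2·6 = 86
  a_11 = 1·86 + -3·30 + 1·-32 + -2·-28 = 20
  a_12 = 1·20 + -3·86 + 1·30 + -2·-32 = -144
  a_13 = 1·-144 + -3·20 + 1·86 + -2·30 = -178
  a_14 = 1·-178 + -3·-144 + 1·20 + -2·86 = 102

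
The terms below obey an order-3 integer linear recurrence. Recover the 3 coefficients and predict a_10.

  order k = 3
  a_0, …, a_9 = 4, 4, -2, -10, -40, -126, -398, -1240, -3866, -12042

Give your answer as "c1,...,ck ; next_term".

3,1,-2 ; -37512

  a_3 = 3·-2 + 1·4 + -2·4 = -10
  a_4 = 3·-10 + 1·-2 + -2·4 = -40
  a_5 = 3·-40 + 1·-10 + -2·-2 = -126
  a_6 = 3·-126 + 1·-40 + -2·-10 = -398
  a_7 = 3·-398 + 1·-126 + -2·-40 = -1240
  a_8 = 3·-1240 + 1·-398 + -2·-126 = -3866
  a_9 = 3·-3866 + 1·-1240 + -2·-398 = -12042
  a_10 = 3·-12042 + 1·-3866 + -2·-1240 = -37512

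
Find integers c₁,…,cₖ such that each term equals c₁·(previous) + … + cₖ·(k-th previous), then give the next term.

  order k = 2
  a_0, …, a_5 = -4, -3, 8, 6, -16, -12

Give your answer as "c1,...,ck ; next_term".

  a_2 = 0·-3 + -2·-4 = 8
  a_3 = 0·8 + -2·-3 = 6
  a_4 = 0·6 + -2·8 = -16
  a_5 = 0·-16 + -2·6 = -12
  a_6 = 0·-12 + -2·-16 = 32

0,-2 ; 32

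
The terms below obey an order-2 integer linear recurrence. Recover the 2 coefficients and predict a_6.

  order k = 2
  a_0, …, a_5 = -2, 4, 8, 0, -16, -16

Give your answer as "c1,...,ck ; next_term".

  a_2 = 1·4 + -2·-2 = 8
  a_3 = 1·8 + -2·4 = 0
  a_4 = 1·0 + -2·8 = -16
  a_5 = 1·-16 + -2·0 = -16
  a_6 = 1·-16 + -2·-16 = 16

1,-2 ; 16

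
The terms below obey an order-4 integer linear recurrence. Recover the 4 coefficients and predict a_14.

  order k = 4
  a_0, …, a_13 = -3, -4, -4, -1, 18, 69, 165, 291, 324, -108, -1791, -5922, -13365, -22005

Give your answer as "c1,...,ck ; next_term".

3,-3,0,-3 ; -20547

  a_4 = 3·-1 + -3·-4 + 0·-4 + -3·-3 = 18
  a_5 = 3·18 + -3·-1 + 0·-4 + -3·-4 = 69
  a_6 = 3·69 + -3·18 + 0·-1 + -3·-4 = 165
  a_7 = 3·165 + -3·69 + 0·18 + -3·-1 = 291
  a_8 = 3·291 + -3·165 + 0·69 + -3·18 = 324
  a_9 = 3·324 + -3·291 + 0·165 + -3·69 = -108
  a_10 = 3·-108 + -3·324 + 0·291 + -3·165 = -1791
  a_11 = 3·-1791 + -3·-108 + 0·324 + -3·291 = -5922
  a_12 = 3·-5922 + -3·-1791 + 0·-108 + -3·324 = -13365
  a_13 = 3·-13365 + -3·-5922 + 0·-1791 + -3·-108 = -22005
  a_14 = 3·-22005 + -3·-13365 + 0·-5922 + -3·-1791 = -20547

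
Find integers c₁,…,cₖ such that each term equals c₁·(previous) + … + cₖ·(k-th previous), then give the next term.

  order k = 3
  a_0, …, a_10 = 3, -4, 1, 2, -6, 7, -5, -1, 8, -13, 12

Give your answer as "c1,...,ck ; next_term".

-1,0,1 ; -4

  a_3 = -1·1 + 0·-4 + 1·3 = 2
  a_4 = -1·2 + 0·1 + 1·-4 = -6
  a_5 = -1·-6 + 0·2 + 1·1 = 7
  a_6 = -1·7 + 0·-6 + 1·2 = -5
  a_7 = -1·-5 + 0·7 + 1·-6 = -1
  a_8 = -1·-1 + 0·-5 + 1·7 = 8
  a_9 = -1·8 + 0·-1 + 1·-5 = -13
  a_10 = -1·-13 + 0·8 + 1·-1 = 12
  a_11 = -1·12 + 0·-13 + 1·8 = -4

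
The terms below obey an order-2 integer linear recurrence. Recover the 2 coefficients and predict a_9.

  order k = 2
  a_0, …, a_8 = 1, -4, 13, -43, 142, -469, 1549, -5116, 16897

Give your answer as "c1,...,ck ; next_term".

-3,1 ; -55807

  a_2 = -3·-4 + 1·1 = 13
  a_3 = -3·13 + 1·-4 = -43
  a_4 = -3·-43 + 1·13 = 142
  a_5 = -3·142 + 1·-43 = -469
  a_6 = -3·-469 + 1·142 = 1549
  a_7 = -3·1549 + 1·-469 = -5116
  a_8 = -3·-5116 + 1·1549 = 16897
  a_9 = -3·16897 + 1·-5116 = -55807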